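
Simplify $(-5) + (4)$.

(-5 + 4) + (0 + 0)i = -1


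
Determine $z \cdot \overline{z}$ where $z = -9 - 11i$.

z * conjugate(z) = |z|^2 = a^2 + b^2
= (-9)^2 + (-11)^2 = 202


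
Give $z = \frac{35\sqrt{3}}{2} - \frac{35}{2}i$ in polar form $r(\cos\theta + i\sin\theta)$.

r = |z| = sqrt(a^2 + b^2) = sqrt((35*sqrt(3)/2)^2 + (-35/2)^2) = sqrt(3675/4 + 1225/4) = sqrt(1225) = 35
θ = arctan(b/a) = arctan(-17.5/30.3109) (quadrant-adjusted) = 330°
z = 35(cos 330° + i sin 330°)


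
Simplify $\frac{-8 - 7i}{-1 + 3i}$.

Multiply numerator and denominator by conjugate (-1 - 3i):
= (-8 - 7i)(-1 - 3i) / ((-1)^2 + 3^2)
= (-13 + 31i) / 10
= -13/10 + (31/10)i


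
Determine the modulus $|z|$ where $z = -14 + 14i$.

|z| = sqrt(a^2 + b^2) = sqrt((-14)^2 + 14^2) = sqrt(392) = sqrt(392)


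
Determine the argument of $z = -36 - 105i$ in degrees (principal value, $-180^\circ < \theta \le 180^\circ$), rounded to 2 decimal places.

θ = arctan(b/a) = arctan(-105/-36) (quadrant-adjusted) = -108.92°


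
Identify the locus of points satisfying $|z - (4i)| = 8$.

|z - z0| = r describes a circle centered at z0 with radius r
Here z0 = 4i and r = 8
Locus: Circle centered at (0, 4) with radius 8


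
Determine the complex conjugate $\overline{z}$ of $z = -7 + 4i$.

If z = a + bi, then conjugate(z) = a - bi
conjugate(-7 + 4i) = -7 - 4i


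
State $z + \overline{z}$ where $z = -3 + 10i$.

z + conjugate(z) = (a + bi) + (a - bi) = 2a
= 2 * (-3) = -6


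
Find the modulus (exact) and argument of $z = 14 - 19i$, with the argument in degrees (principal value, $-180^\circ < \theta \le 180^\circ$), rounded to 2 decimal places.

|z| = sqrt(14^2 + (-19)^2) = sqrt(557)
arg(z) = arctan(b/a) = arctan(-19/14) (quadrant-adjusted) = -53.62°


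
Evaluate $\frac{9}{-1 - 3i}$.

Multiply numerator and denominator by conjugate (-1 + 3i):
= (9)(-1 + 3i) / ((-1)^2 + (-3)^2)
= (-9 + 27i) / 10
= -9/10 + (27/10)i


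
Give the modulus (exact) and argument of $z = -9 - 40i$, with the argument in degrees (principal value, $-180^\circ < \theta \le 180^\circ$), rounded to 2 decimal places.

|z| = sqrt((-9)^2 + (-40)^2) = 41
arg(z) = arctan(b/a) = arctan(-40/-9) (quadrant-adjusted) = -102.68°


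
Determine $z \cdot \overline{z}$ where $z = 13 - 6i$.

z * conjugate(z) = |z|^2 = a^2 + b^2
= 13^2 + (-6)^2 = 205


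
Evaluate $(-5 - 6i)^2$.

(a + bi)^2 = a^2 - b^2 + 2abi
= (-5)^2 - (-6)^2 + 2*(-5)*(-6)i
= -11 + 60i


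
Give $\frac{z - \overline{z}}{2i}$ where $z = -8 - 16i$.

z - conjugate(z) = 2bi
(z - conjugate(z))/(2i) = 2bi/(2i) = b = -16


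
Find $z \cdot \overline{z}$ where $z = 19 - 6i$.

z * conjugate(z) = |z|^2 = a^2 + b^2
= 19^2 + (-6)^2 = 397


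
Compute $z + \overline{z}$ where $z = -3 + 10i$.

z + conjugate(z) = (a + bi) + (a - bi) = 2a
= 2 * (-3) = -6


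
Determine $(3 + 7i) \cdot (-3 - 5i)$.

(a1*a2 - b1*b2) + (a1*b2 + b1*a2)i
= (-9 - (-35)) + (-15 + (-21))i
= 26 - 36i


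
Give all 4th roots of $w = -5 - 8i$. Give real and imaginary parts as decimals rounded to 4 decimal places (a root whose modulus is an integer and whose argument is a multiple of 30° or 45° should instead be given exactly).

|w| = sqrt(89) ≈ 9.433981, arg(w) ≈ 237.994617°
Root modulus = sqrt(89)^(1/4) ≈ 1.752563
Root arguments: θ_k = (arg(w) + 360°k)/4 for k = 0, 1, ..., 3
Compute each root as (root modulus)(cos θ_k + i sin θ_k) using full-precision intermediates, then round to 4 decimal places.
Roots: 0.8895 + 1.5100i, -1.5100 + 0.8895i, -0.8895 - 1.5100i, 1.5100 - 0.8895i


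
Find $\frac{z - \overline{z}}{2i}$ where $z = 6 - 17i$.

z - conjugate(z) = 2bi
(z - conjugate(z))/(2i) = 2bi/(2i) = b = -17


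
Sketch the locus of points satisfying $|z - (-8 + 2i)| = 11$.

|z - z0| = r describes a circle centered at z0 with radius r
Here z0 = -8 + 2i and r = 11
Locus: Circle centered at (-8, 2) with radius 11


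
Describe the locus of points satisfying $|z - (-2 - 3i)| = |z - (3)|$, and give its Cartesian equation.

|z - z1| = |z - z2| means z is equidistant from z1 and z2,
i.e. the perpendicular bisector of the segment from (-2, -3) to (3, 0) (midpoint (1/2, -3/2)).
With z = x + yi, square both sides:
(x - (-2))^2 + (y - (-3))^2 = (x - 3)^2 + (y - 0)^2
The x^2 and y^2 terms cancel: 10x + 6y = 9 - 13 = -4
Simplify: 5x + 3y = -2
Locus: Perpendicular bisector of the segment from (-2, -3) to (3, 0): the line 5x + 3y = -2


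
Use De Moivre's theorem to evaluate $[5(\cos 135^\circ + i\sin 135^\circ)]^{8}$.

By De Moivre: z^n = r^n(cos(nθ) + i sin(nθ))
= 5^8(cos(8*135°) + i sin(8*135°))
= 390625(cos 0° + i sin 0°)
= 390625


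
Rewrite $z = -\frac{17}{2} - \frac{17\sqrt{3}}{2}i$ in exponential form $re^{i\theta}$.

r = |z| = sqrt((-17/2)^2 + (-17*sqrt(3)/2)^2) = sqrt(289/4 + 867/4) = sqrt(289) = 17
θ = arctan(b/a) = arctan(-14.7224/-8.5) (quadrant-adjusted) = -120° = -2π/3
z = 17e^(-i*2π/3)


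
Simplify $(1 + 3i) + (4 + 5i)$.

(1 + 4) + (3 + 5)i = 5 + 8i


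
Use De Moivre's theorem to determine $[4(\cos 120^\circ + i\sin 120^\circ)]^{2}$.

By De Moivre: z^n = r^n(cos(nθ) + i sin(nθ))
= 4^2(cos(2*120°) + i sin(2*120°))
= 16(cos 240° + i sin 240°)
= -8 - 8*sqrt(3)i


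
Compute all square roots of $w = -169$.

|w| = 169, arg(w) = 180°
Root modulus = 169^(1/2) = 13
Root arguments: θ_k = (180° + 360°k)/2 for k = 0, 1, ..., 1
Roots: 13i, -13i


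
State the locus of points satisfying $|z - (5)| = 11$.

|z - z0| = r describes a circle centered at z0 with radius r
Here z0 = 5 and r = 11
Locus: Circle centered at (5, 0) with radius 11


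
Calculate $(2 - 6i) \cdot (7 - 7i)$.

(a1*a2 - b1*b2) + (a1*b2 + b1*a2)i
= (14 - 42) + (-14 + (-42))i
= -28 - 56i


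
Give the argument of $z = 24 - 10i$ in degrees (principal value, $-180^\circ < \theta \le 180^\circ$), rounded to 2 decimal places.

θ = arctan(b/a) = arctan(-10/24) (quadrant-adjusted) = -22.62°


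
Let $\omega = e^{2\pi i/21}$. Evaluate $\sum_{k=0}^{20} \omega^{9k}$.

Let ζ = ω^9 = e^(2πi·9/21). Since 21 ∤ 9, ζ ≠ 1.
Sum = Σ_{k=0}^{20} ζ^k = (ζ^21 - 1)/(ζ - 1) = (ω^{9·21} - 1)/(ζ - 1) = (1 - 1)/(ζ - 1) = 0


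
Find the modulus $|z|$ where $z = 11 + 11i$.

|z| = sqrt(a^2 + b^2) = sqrt(11^2 + 11^2) = sqrt(242) = sqrt(242)


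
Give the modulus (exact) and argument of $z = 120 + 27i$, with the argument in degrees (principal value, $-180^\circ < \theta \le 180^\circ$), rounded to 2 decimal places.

|z| = sqrt(120^2 + 27^2) = 123
arg(z) = arctan(b/a) = arctan(27/120) (quadrant-adjusted) = 12.68°


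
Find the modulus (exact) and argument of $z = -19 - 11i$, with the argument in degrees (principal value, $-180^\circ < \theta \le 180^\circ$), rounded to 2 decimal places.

|z| = sqrt((-19)^2 + (-11)^2) = sqrt(482)
arg(z) = arctan(b/a) = arctan(-11/-19) (quadrant-adjusted) = -149.93°


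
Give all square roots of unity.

ω_k = e^(2πik/2) = cos(2πk/2) + i sin(2πk/2) for k = 0, 1, ..., 1
Roots: 1, -1


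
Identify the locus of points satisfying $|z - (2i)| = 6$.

|z - z0| = r describes a circle centered at z0 with radius r
Here z0 = 2i and r = 6
Locus: Circle centered at (0, 2) with radius 6


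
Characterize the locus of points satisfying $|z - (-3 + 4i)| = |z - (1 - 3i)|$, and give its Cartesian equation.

|z - z1| = |z - z2| means z is equidistant from z1 and z2,
i.e. the perpendicular bisector of the segment from (-3, 4) to (1, -3) (midpoint (-1, 1/2)).
With z = x + yi, square both sides:
(x - (-3))^2 + (y - 4)^2 = (x - 1)^2 + (y - (-3))^2
The x^2 and y^2 terms cancel: 8x + (-14)y = 10 - 25 = -15
Simplify: 8x - 14y = -15
Locus: Perpendicular bisector of the segment from (-3, 4) to (1, -3): the line 8x - 14y = -15


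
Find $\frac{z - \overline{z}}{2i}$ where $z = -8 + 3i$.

z - conjugate(z) = 2bi
(z - conjugate(z))/(2i) = 2bi/(2i) = b = 3


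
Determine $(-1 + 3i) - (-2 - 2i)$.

(-1 - (-2)) + (3 - (-2))i = 1 + 5i


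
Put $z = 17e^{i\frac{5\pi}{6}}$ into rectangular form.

a = r cos θ = 17 * -sqrt(3)/2 = -17*sqrt(3)/2
b = r sin θ = 17 * 1/2 = 17/2
z = -17*sqrt(3)/2 + (17/2)i


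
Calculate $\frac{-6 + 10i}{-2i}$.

Multiply numerator and denominator by conjugate (2i):
= (-6 + 10i)(2i) / (0^2 + (-2)^2)
= (-20 - 12i) / 4
= -5 - 3i


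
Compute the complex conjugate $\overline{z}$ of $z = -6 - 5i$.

If z = a + bi, then conjugate(z) = a - bi
conjugate(-6 - 5i) = -6 + 5i


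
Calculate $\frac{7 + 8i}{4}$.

Divisor is real, so divide each part by 4:
= 7/4 + 2i


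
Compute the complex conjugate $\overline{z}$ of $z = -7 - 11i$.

If z = a + bi, then conjugate(z) = a - bi
conjugate(-7 - 11i) = -7 + 11i


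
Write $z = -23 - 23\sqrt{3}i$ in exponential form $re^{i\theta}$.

r = |z| = sqrt((-23)^2 + (-23*sqrt(3))^2) = sqrt(529 + 1587) = sqrt(2116) = 46
θ = arctan(b/a) = arctan(-39.8372/-23) (quadrant-adjusted) = 240° = 4π/3
z = 46e^(i*4π/3)


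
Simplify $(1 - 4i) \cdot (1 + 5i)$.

(a1*a2 - b1*b2) + (a1*b2 + b1*a2)i
= (1 - (-20)) + (5 + (-4))i
= 21 + i


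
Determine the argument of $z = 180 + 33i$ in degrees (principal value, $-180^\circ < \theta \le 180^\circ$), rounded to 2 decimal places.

θ = arctan(b/a) = arctan(33/180) (quadrant-adjusted) = 10.39°


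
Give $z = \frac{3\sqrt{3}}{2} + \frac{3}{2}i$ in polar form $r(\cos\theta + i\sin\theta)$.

r = |z| = sqrt(a^2 + b^2) = sqrt((3*sqrt(3)/2)^2 + (3/2)^2) = sqrt(27/4 + 9/4) = sqrt(9) = 3
θ = arctan(b/a) = arctan(1.5/2.5981) (quadrant-adjusted) = 30°
z = 3(cos 30° + i sin 30°)


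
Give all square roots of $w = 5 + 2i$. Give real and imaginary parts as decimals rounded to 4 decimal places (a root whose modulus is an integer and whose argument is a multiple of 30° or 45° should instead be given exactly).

|w| = sqrt(29) ≈ 5.385165, arg(w) ≈ 21.801409°
Root modulus = sqrt(29)^(1/2) ≈ 2.320596
Root arguments: θ_k = (arg(w) + 360°k)/2 for k = 0, 1, ..., 1
Compute each root as (root modulus)(cos θ_k + i sin θ_k) using full-precision intermediates, then round to 4 decimal places.
Roots: 2.2787 + 0.4388i, -2.2787 - 0.4388i


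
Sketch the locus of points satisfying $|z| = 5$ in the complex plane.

|z| = 5 means sqrt(x^2 + y^2) = 5
This is a circle of radius 5 centered at the origin


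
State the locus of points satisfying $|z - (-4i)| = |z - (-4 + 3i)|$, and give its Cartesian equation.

|z - z1| = |z - z2| means z is equidistant from z1 and z2,
i.e. the perpendicular bisector of the segment from (0, -4) to (-4, 3) (midpoint (-2, -1/2)).
With z = x + yi, square both sides:
(x - 0)^2 + (y - (-4))^2 = (x - (-4))^2 + (y - 3)^2
The x^2 and y^2 terms cancel: -8x + 14y = 25 - 16 = 9
Simplify: 8x - 14y = -9
Locus: Perpendicular bisector of the segment from (0, -4) to (-4, 3): the line 8x - 14y = -9


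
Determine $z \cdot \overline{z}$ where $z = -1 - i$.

z * conjugate(z) = |z|^2 = a^2 + b^2
= (-1)^2 + (-1)^2 = 2


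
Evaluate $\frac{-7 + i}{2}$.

Divisor is real, so divide each part by 2:
= -7/2 + (1/2)i


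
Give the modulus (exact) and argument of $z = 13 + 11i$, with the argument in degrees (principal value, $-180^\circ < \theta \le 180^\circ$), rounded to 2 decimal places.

|z| = sqrt(13^2 + 11^2) = sqrt(290)
arg(z) = arctan(b/a) = arctan(11/13) (quadrant-adjusted) = 40.24°


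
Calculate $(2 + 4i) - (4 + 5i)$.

(2 - 4) + (4 - 5)i = -2 - i


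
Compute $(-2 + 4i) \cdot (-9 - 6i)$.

(a1*a2 - b1*b2) + (a1*b2 + b1*a2)i
= (18 - (-24)) + (12 + (-36))i
= 42 - 24i


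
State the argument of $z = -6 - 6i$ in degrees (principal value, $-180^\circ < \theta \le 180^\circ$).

θ = arctan(b/a) = arctan(-6/-6) (quadrant-adjusted) = -135°


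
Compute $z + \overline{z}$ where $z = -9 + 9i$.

z + conjugate(z) = (a + bi) + (a - bi) = 2a
= 2 * (-9) = -18


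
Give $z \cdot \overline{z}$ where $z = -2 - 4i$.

z * conjugate(z) = |z|^2 = a^2 + b^2
= (-2)^2 + (-4)^2 = 20


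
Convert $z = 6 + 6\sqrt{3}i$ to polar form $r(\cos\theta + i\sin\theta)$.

r = |z| = sqrt(a^2 + b^2) = sqrt((6)^2 + (6*sqrt(3))^2) = sqrt(36 + 108) = sqrt(144) = 12
θ = arctan(b/a) = arctan(10.3923/6) (quadrant-adjusted) = 60°
z = 12(cos 60° + i sin 60°)


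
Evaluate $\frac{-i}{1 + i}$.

Multiply numerator and denominator by conjugate (1 - i):
= (-i)(1 - i) / (1^2 + 1^2)
= (-1 - i) / 2
= -1/2 - (1/2)i


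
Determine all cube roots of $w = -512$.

|w| = 512, arg(w) = 180°
Root modulus = 512^(1/3) = 8
Root arguments: θ_k = (180° + 360°k)/3 for k = 0, 1, ..., 2
Roots: 4 + 4*sqrt(3)i, -8, 4 - 4*sqrt(3)i


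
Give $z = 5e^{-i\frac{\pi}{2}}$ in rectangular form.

a = r cos θ = 5 * 0 = 0
b = r sin θ = 5 * -1 = -5
z = -5i


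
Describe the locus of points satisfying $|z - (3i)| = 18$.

|z - z0| = r describes a circle centered at z0 with radius r
Here z0 = 3i and r = 18
Locus: Circle centered at (0, 3) with radius 18


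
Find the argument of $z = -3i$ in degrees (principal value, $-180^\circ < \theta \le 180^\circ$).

a = 0 and b < 0, so z lies on the negative imaginary axis: θ = -90°


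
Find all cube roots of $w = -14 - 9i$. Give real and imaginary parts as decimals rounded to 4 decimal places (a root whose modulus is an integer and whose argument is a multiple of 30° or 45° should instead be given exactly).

|w| = sqrt(277) ≈ 16.643317, arg(w) ≈ 212.735226°
Root modulus = sqrt(277)^(1/3) ≈ 2.553171
Root arguments: θ_k = (arg(w) + 360°k)/3 for k = 0, 1, ..., 2
Compute each root as (root modulus)(cos θ_k + i sin θ_k) using full-precision intermediates, then round to 4 decimal places.
Roots: 0.8349 + 2.4128i, -2.5070 - 0.4833i, 1.6721 - 1.9295i


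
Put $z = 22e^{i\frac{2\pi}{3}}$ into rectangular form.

a = r cos θ = 22 * -1/2 = -11
b = r sin θ = 22 * sqrt(3)/2 = 11*sqrt(3)
z = -11 + 11*sqrt(3)i


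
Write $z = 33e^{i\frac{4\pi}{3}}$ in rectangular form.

a = r cos θ = 33 * -1/2 = -33/2
b = r sin θ = 33 * -sqrt(3)/2 = -33*sqrt(3)/2
z = -33/2 - (33*sqrt(3)/2)i


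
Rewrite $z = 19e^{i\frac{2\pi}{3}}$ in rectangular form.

a = r cos θ = 19 * -1/2 = -19/2
b = r sin θ = 19 * sqrt(3)/2 = 19*sqrt(3)/2
z = -19/2 + (19*sqrt(3)/2)i


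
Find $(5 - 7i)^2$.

(a + bi)^2 = a^2 - b^2 + 2abi
= 5^2 - (-7)^2 + 2*5*(-7)i
= -24 - 70i


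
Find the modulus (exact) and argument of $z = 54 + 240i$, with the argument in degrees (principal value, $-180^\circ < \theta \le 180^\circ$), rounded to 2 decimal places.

|z| = sqrt(54^2 + 240^2) = 246
arg(z) = arctan(b/a) = arctan(240/54) (quadrant-adjusted) = 77.32°


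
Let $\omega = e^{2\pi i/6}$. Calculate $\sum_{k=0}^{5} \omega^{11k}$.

Let ζ = ω^11 = e^(2πi·11/6). Since 6 ∤ 11, ζ ≠ 1.
Sum = Σ_{k=0}^{5} ζ^k = (ζ^6 - 1)/(ζ - 1) = (ω^{11·6} - 1)/(ζ - 1) = (1 - 1)/(ζ - 1) = 0


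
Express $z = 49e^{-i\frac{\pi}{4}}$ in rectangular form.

a = r cos θ = 49 * sqrt(2)/2 = 49*sqrt(2)/2
b = r sin θ = 49 * -sqrt(2)/2 = -49*sqrt(2)/2
z = 49*sqrt(2)/2 - (49*sqrt(2)/2)i


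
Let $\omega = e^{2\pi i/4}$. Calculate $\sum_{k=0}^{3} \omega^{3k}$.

Let ζ = ω^3 = e^(2πi·3/4). Since 4 ∤ 3, ζ ≠ 1.
Sum = Σ_{k=0}^{3} ζ^k = (ζ^4 - 1)/(ζ - 1) = (ω^{3·4} - 1)/(ζ - 1) = (1 - 1)/(ζ - 1) = 0


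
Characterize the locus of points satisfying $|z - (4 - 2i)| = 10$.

|z - z0| = r describes a circle centered at z0 with radius r
Here z0 = 4 - 2i and r = 10
Locus: Circle centered at (4, -2) with radius 10


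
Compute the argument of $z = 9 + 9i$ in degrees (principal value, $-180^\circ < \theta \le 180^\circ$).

θ = arctan(b/a) = arctan(9/9) (quadrant-adjusted) = 45°


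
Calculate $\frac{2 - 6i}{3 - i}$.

Multiply numerator and denominator by conjugate (3 + i):
= (2 - 6i)(3 + i) / (3^2 + (-1)^2)
= (12 - 16i) / 10
Divide through by 2: (6 - 8i) / 5
= 6/5 - (8/5)i


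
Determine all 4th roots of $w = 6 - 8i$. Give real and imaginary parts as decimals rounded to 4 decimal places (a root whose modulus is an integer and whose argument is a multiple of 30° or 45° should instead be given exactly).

|w| = 10, arg(w) ≈ 306.869898°
Root modulus = 10^(1/4) ≈ 1.778279
Root arguments: θ_k = (arg(w) + 360°k)/4 for k = 0, 1, ..., 3
Compute each root as (root modulus)(cos θ_k + i sin θ_k) using full-precision intermediates, then round to 4 decimal places.
Roots: 0.4086 + 1.7307i, -1.7307 + 0.4086i, -0.4086 - 1.7307i, 1.7307 - 0.4086i


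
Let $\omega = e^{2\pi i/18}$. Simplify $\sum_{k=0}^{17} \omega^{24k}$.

Let ζ = ω^24 = e^(2πi·24/18). Since 18 ∤ 24, ζ ≠ 1.
Sum = Σ_{k=0}^{17} ζ^k = (ζ^18 - 1)/(ζ - 1) = (ω^{24·18} - 1)/(ζ - 1) = (1 - 1)/(ζ - 1) = 0


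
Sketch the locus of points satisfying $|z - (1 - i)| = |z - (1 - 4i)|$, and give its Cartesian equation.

|z - z1| = |z - z2| means z is equidistant from z1 and z2,
i.e. the perpendicular bisector of the segment from (1, -1) to (1, -4) (midpoint (1, -5/2)).
With z = x + yi, square both sides:
(x - 1)^2 + (y - (-1))^2 = (x - 1)^2 + (y - (-4))^2
The x^2 and y^2 terms cancel: 0x + (-6)y = 17 - 2 = 15
Simplify: y = -5/2
Locus: Perpendicular bisector of the segment from (1, -1) to (1, -4): the line y = -5/2


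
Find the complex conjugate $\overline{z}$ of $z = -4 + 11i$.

If z = a + bi, then conjugate(z) = a - bi
conjugate(-4 + 11i) = -4 - 11i


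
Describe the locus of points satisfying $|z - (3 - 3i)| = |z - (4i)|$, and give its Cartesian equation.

|z - z1| = |z - z2| means z is equidistant from z1 and z2,
i.e. the perpendicular bisector of the segment from (3, -3) to (0, 4) (midpoint (3/2, 1/2)).
With z = x + yi, square both sides:
(x - 3)^2 + (y - (-3))^2 = (x - 0)^2 + (y - 4)^2
The x^2 and y^2 terms cancel: -6x + 14y = 16 - 18 = -2
Simplify: 3x - 7y = 1
Locus: Perpendicular bisector of the segment from (3, -3) to (0, 4): the line 3x - 7y = 1


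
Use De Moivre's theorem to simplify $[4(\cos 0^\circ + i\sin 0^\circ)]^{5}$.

By De Moivre: z^n = r^n(cos(nθ) + i sin(nθ))
= 4^5(cos(5*0°) + i sin(5*0°))
= 1024(cos 0° + i sin 0°)
= 1024


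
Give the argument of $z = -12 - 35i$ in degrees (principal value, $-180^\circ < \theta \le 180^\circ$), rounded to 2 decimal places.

θ = arctan(b/a) = arctan(-35/-12) (quadrant-adjusted) = -108.92°


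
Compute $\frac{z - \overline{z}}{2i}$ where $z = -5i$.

z - conjugate(z) = 2bi
(z - conjugate(z))/(2i) = 2bi/(2i) = b = -5


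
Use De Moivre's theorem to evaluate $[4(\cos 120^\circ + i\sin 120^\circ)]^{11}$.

By De Moivre: z^n = r^n(cos(nθ) + i sin(nθ))
= 4^11(cos(11*120°) + i sin(11*120°))
= 4194304(cos 240° + i sin 240°)
= -2097152 - 2097152*sqrt(3)i


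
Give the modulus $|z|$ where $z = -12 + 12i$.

|z| = sqrt(a^2 + b^2) = sqrt((-12)^2 + 12^2) = sqrt(288) = sqrt(288)


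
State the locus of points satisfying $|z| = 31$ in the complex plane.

|z| = 31 means sqrt(x^2 + y^2) = 31
This is a circle of radius 31 centered at the origin


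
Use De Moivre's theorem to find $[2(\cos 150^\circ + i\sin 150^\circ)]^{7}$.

By De Moivre: z^n = r^n(cos(nθ) + i sin(nθ))
= 2^7(cos(7*150°) + i sin(7*150°))
= 128(cos 330° + i sin 330°)
= 64*sqrt(3) - 64i


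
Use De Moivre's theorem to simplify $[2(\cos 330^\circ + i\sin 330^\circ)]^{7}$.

By De Moivre: z^n = r^n(cos(nθ) + i sin(nθ))
= 2^7(cos(7*330°) + i sin(7*330°))
= 128(cos 150° + i sin 150°)
= -64*sqrt(3) + 64i


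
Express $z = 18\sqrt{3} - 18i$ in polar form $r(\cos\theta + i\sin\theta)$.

r = |z| = sqrt(a^2 + b^2) = sqrt((18*sqrt(3))^2 + (-18)^2) = sqrt(972 + 324) = sqrt(1296) = 36
θ = arctan(b/a) = arctan(-18/31.1769) (quadrant-adjusted) = 330°
z = 36(cos 330° + i sin 330°)


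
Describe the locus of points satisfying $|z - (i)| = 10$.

|z - z0| = r describes a circle centered at z0 with radius r
Here z0 = i and r = 10
Locus: Circle centered at (0, 1) with radius 10


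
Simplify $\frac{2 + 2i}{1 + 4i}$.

Multiply numerator and denominator by conjugate (1 - 4i):
= (2 + 2i)(1 - 4i) / (1^2 + 4^2)
= (10 - 6i) / 17
= 10/17 - (6/17)i


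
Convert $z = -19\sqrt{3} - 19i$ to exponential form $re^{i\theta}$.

r = |z| = sqrt((-19*sqrt(3))^2 + (-19)^2) = sqrt(1083 + 361) = sqrt(1444) = 38
θ = arctan(b/a) = arctan(-19/-32.909) (quadrant-adjusted) = 210° = 7π/6
z = 38e^(i*7π/6)


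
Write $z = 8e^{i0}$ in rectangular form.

a = r cos θ = 8 * 1 = 8
b = r sin θ = 8 * 0 = 0
z = 8


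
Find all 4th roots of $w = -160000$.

|w| = 160000, arg(w) = 180°
Root modulus = 160000^(1/4) = 20
Root arguments: θ_k = (180° + 360°k)/4 for k = 0, 1, ..., 3
Roots: 10*sqrt(2) + 10*sqrt(2)i, -10*sqrt(2) + 10*sqrt(2)i, -10*sqrt(2) - 10*sqrt(2)i, 10*sqrt(2) - 10*sqrt(2)i


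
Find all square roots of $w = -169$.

|w| = 169, arg(w) = 180°
Root modulus = 169^(1/2) = 13
Root arguments: θ_k = (180° + 360°k)/2 for k = 0, 1, ..., 1
Roots: 13i, -13i


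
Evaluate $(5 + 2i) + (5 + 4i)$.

(5 + 5) + (2 + 4)i = 10 + 6i


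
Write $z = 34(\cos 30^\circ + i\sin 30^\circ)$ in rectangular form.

a = r cos θ = 34 * sqrt(3)/2 = 17*sqrt(3)
b = r sin θ = 34 * 1/2 = 17
z = 17*sqrt(3) + 17i


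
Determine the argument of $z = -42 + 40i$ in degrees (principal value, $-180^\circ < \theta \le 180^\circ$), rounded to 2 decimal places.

θ = arctan(b/a) = arctan(40/-42) (quadrant-adjusted) = 136.40°


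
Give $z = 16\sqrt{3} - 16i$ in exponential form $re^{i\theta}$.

r = |z| = sqrt((16*sqrt(3))^2 + (-16)^2) = sqrt(768 + 256) = sqrt(1024) = 32
θ = arctan(b/a) = arctan(-16/27.7128) (quadrant-adjusted) = -30° = -π/6
z = 32e^(-i*π/6)


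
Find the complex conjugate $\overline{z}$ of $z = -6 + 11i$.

If z = a + bi, then conjugate(z) = a - bi
conjugate(-6 + 11i) = -6 - 11i


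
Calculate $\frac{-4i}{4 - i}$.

Multiply numerator and denominator by conjugate (4 + i):
= (-4i)(4 + i) / (4^2 + (-1)^2)
= (4 - 16i) / 17
= 4/17 - (16/17)i


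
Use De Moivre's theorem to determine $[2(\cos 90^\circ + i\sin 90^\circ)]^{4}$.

By De Moivre: z^n = r^n(cos(nθ) + i sin(nθ))
= 2^4(cos(4*90°) + i sin(4*90°))
= 16(cos 0° + i sin 0°)
= 16


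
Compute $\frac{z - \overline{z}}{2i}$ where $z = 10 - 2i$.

z - conjugate(z) = 2bi
(z - conjugate(z))/(2i) = 2bi/(2i) = b = -2


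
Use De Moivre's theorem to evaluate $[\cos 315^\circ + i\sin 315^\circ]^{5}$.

By De Moivre: z^n = r^n(cos(nθ) + i sin(nθ))
= 1^5(cos(5*315°) + i sin(5*315°))
= 1(cos 135° + i sin 135°)
= -sqrt(2)/2 + (sqrt(2)/2)i


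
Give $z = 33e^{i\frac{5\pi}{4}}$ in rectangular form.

a = r cos θ = 33 * -sqrt(2)/2 = -33*sqrt(2)/2
b = r sin θ = 33 * -sqrt(2)/2 = -33*sqrt(2)/2
z = -33*sqrt(2)/2 - (33*sqrt(2)/2)i


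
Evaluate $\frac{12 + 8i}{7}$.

Divisor is real, so divide each part by 7:
= 12/7 + (8/7)i


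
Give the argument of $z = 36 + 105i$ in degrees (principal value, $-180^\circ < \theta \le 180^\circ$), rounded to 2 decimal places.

θ = arctan(b/a) = arctan(105/36) (quadrant-adjusted) = 71.08°


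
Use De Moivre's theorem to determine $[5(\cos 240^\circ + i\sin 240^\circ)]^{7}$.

By De Moivre: z^n = r^n(cos(nθ) + i sin(nθ))
= 5^7(cos(7*240°) + i sin(7*240°))
= 78125(cos 240° + i sin 240°)
= -78125/2 - (78125*sqrt(3)/2)i


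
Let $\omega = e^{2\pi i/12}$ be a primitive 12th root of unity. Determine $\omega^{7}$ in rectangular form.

ω^7 = e^(2πi·7/12) = e^(i·7π/6)
= cos(7π/6) + i sin(7π/6)
= -sqrt(3)/2 - (1/2)i


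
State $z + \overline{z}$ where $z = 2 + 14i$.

z + conjugate(z) = (a + bi) + (a - bi) = 2a
= 2 * 2 = 4


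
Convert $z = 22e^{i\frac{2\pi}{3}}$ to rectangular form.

a = r cos θ = 22 * -1/2 = -11
b = r sin θ = 22 * sqrt(3)/2 = 11*sqrt(3)
z = -11 + 11*sqrt(3)i


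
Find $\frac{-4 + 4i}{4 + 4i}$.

Multiply numerator and denominator by conjugate (4 - 4i):
= (-4 + 4i)(4 - 4i) / (4^2 + 4^2)
= (32i) / 32
= i


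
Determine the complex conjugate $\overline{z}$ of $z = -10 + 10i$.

If z = a + bi, then conjugate(z) = a - bi
conjugate(-10 + 10i) = -10 - 10i


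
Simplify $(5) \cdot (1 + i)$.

(a1*a2 - b1*b2) + (a1*b2 + b1*a2)i
= (5 - 0) + (5 + 0)i
= 5 + 5i


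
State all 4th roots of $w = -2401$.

|w| = 2401, arg(w) = 180°
Root modulus = 2401^(1/4) = 7
Root arguments: θ_k = (180° + 360°k)/4 for k = 0, 1, ..., 3
Roots: 7*sqrt(2)/2 + (7*sqrt(2)/2)i, -7*sqrt(2)/2 + (7*sqrt(2)/2)i, -7*sqrt(2)/2 - (7*sqrt(2)/2)i, 7*sqrt(2)/2 - (7*sqrt(2)/2)i


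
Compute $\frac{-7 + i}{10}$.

Divisor is real, so divide each part by 10:
= -7/10 + (1/10)i


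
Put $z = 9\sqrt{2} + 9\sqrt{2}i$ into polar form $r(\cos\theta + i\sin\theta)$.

r = |z| = sqrt(a^2 + b^2) = sqrt((9*sqrt(2))^2 + (9*sqrt(2))^2) = sqrt(162 + 162) = sqrt(324) = 18
θ = arctan(b/a) = arctan(12.7279/12.7279) (quadrant-adjusted) = 45°
z = 18(cos 45° + i sin 45°)


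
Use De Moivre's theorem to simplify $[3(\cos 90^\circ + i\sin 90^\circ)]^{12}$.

By De Moivre: z^n = r^n(cos(nθ) + i sin(nθ))
= 3^12(cos(12*90°) + i sin(12*90°))
= 531441(cos 0° + i sin 0°)
= 531441


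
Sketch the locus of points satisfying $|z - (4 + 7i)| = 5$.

|z - z0| = r describes a circle centered at z0 with radius r
Here z0 = 4 + 7i and r = 5
Locus: Circle centered at (4, 7) with radius 5


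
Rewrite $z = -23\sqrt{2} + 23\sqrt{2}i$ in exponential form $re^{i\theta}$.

r = |z| = sqrt((-23*sqrt(2))^2 + (23*sqrt(2))^2) = sqrt(1058 + 1058) = sqrt(2116) = 46
θ = arctan(b/a) = arctan(32.5269/-32.5269) (quadrant-adjusted) = 135° = 3π/4
z = 46e^(i*3π/4)


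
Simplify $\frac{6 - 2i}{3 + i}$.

Multiply numerator and denominator by conjugate (3 - i):
= (6 - 2i)(3 - i) / (3^2 + 1^2)
= (16 - 12i) / 10
Divide through by 2: (8 - 6i) / 5
= 8/5 - (6/5)i


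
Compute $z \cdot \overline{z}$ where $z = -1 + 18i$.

z * conjugate(z) = |z|^2 = a^2 + b^2
= (-1)^2 + 18^2 = 325


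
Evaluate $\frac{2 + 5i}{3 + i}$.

Multiply numerator and denominator by conjugate (3 - i):
= (2 + 5i)(3 - i) / (3^2 + 1^2)
= (11 + 13i) / 10
= 11/10 + (13/10)i


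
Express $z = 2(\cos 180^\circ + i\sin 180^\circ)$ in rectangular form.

a = r cos θ = 2 * -1 = -2
b = r sin θ = 2 * 0 = 0
z = -2


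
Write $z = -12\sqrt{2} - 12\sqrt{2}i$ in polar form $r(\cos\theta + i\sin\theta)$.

r = |z| = sqrt(a^2 + b^2) = sqrt((-12*sqrt(2))^2 + (-12*sqrt(2))^2) = sqrt(288 + 288) = sqrt(576) = 24
θ = arctan(b/a) = arctan(-16.9706/-16.9706) (quadrant-adjusted) = 225°
z = 24(cos 225° + i sin 225°)


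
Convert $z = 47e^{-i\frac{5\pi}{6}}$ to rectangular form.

a = r cos θ = 47 * -sqrt(3)/2 = -47*sqrt(3)/2
b = r sin θ = 47 * -1/2 = -47/2
z = -47*sqrt(3)/2 - (47/2)i


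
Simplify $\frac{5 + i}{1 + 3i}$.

Multiply numerator and denominator by conjugate (1 - 3i):
= (5 + i)(1 - 3i) / (1^2 + 3^2)
= (8 - 14i) / 10
Divide through by 2: (4 - 7i) / 5
= 4/5 - (7/5)i


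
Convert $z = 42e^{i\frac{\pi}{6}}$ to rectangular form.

a = r cos θ = 42 * sqrt(3)/2 = 21*sqrt(3)
b = r sin θ = 42 * 1/2 = 21
z = 21*sqrt(3) + 21i


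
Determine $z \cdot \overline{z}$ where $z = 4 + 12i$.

z * conjugate(z) = |z|^2 = a^2 + b^2
= 4^2 + 12^2 = 160


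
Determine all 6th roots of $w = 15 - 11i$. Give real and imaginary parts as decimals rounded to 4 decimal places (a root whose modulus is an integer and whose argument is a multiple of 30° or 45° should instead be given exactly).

|w| = sqrt(346) ≈ 18.601075, arg(w) ≈ 323.746162°
Root modulus = sqrt(346)^(1/6) ≈ 1.627757
Root arguments: θ_k = (arg(w) + 360°k)/6 for k = 0, 1, ..., 5
Compute each root as (root modulus)(cos θ_k + i sin θ_k) using full-precision intermediates, then round to 4 decimal places.
Roots: 0.9577 + 1.3162i, -0.6610 + 1.4875i, -1.6187 + 0.1713i, -0.9577 - 1.3162i, 0.6610 - 1.4875i, 1.6187 - 0.1713i


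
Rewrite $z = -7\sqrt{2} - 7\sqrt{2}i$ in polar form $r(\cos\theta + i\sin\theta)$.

r = |z| = sqrt(a^2 + b^2) = sqrt((-7*sqrt(2))^2 + (-7*sqrt(2))^2) = sqrt(98 + 98) = sqrt(196) = 14
θ = arctan(b/a) = arctan(-9.8995/-9.8995) (quadrant-adjusted) = 225°
z = 14(cos 225° + i sin 225°)


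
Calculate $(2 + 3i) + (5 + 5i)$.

(2 + 5) + (3 + 5)i = 7 + 8i


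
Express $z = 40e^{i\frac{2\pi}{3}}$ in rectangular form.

a = r cos θ = 40 * -1/2 = -20
b = r sin θ = 40 * sqrt(3)/2 = 20*sqrt(3)
z = -20 + 20*sqrt(3)i


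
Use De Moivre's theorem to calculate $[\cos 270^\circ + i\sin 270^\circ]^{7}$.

By De Moivre: z^n = r^n(cos(nθ) + i sin(nθ))
= 1^7(cos(7*270°) + i sin(7*270°))
= 1(cos 90° + i sin 90°)
= i


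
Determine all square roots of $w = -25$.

|w| = 25, arg(w) = 180°
Root modulus = 25^(1/2) = 5
Root arguments: θ_k = (180° + 360°k)/2 for k = 0, 1, ..., 1
Roots: 5i, -5i


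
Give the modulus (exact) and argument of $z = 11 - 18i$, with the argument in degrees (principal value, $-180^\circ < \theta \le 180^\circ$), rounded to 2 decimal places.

|z| = sqrt(11^2 + (-18)^2) = sqrt(445)
arg(z) = arctan(b/a) = arctan(-18/11) (quadrant-adjusted) = -58.57°


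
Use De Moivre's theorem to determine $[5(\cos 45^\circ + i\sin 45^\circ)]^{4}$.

By De Moivre: z^n = r^n(cos(nθ) + i sin(nθ))
= 5^4(cos(4*45°) + i sin(4*45°))
= 625(cos 180° + i sin 180°)
= -625


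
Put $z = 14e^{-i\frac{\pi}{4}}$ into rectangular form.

a = r cos θ = 14 * sqrt(2)/2 = 7*sqrt(2)
b = r sin θ = 14 * -sqrt(2)/2 = -7*sqrt(2)
z = 7*sqrt(2) - 7*sqrt(2)i


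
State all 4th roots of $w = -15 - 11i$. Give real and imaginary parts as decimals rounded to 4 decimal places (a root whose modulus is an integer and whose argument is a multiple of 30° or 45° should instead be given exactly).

|w| = sqrt(346) ≈ 18.601075, arg(w) ≈ 216.253838°
Root modulus = sqrt(346)^(1/4) ≈ 2.076751
Root arguments: θ_k = (arg(w) + 360°k)/4 for k = 0, 1, ..., 3
Compute each root as (root modulus)(cos θ_k + i sin θ_k) using full-precision intermediates, then round to 4 decimal places.
Roots: 1.2188 + 1.6815i, -1.6815 + 1.2188i, -1.2188 - 1.6815i, 1.6815 - 1.2188i


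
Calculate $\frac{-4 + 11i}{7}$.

Divisor is real, so divide each part by 7:
= -4/7 + (11/7)i


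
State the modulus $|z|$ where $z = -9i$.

|z| = sqrt(a^2 + b^2) = sqrt(0^2 + (-9)^2) = sqrt(81) = 9


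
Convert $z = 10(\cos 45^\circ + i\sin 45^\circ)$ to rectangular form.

a = r cos θ = 10 * sqrt(2)/2 = 5*sqrt(2)
b = r sin θ = 10 * sqrt(2)/2 = 5*sqrt(2)
z = 5*sqrt(2) + 5*sqrt(2)i


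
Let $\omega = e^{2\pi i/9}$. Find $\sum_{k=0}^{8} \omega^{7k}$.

Let ζ = ω^7 = e^(2πi·7/9). Since 9 ∤ 7, ζ ≠ 1.
Sum = Σ_{k=0}^{8} ζ^k = (ζ^9 - 1)/(ζ - 1) = (ω^{7·9} - 1)/(ζ - 1) = (1 - 1)/(ζ - 1) = 0


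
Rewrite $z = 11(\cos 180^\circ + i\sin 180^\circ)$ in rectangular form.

a = r cos θ = 11 * -1 = -11
b = r sin θ = 11 * 0 = 0
z = -11


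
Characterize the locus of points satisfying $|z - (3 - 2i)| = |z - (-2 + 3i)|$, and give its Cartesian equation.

|z - z1| = |z - z2| means z is equidistant from z1 and z2,
i.e. the perpendicular bisector of the segment from (3, -2) to (-2, 3) (midpoint (1/2, 1/2)).
With z = x + yi, square both sides:
(x - 3)^2 + (y - (-2))^2 = (x - (-2))^2 + (y - 3)^2
The x^2 and y^2 terms cancel: -10x + 10y = 13 - 13 = 0
Simplify: x - y = 0
Locus: Perpendicular bisector of the segment from (3, -2) to (-2, 3): the line x - y = 0


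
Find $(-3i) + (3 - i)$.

(0 + 3) + (-3 + (-1))i = 3 - 4i


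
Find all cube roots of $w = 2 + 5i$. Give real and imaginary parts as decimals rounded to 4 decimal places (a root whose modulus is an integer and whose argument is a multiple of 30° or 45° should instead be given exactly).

|w| = sqrt(29) ≈ 5.385165, arg(w) ≈ 68.198591°
Root modulus = sqrt(29)^(1/3) ≈ 1.752803
Root arguments: θ_k = (arg(w) + 360°k)/3 for k = 0, 1, ..., 2
Compute each root as (root modulus)(cos θ_k + i sin θ_k) using full-precision intermediates, then round to 4 decimal places.
Roots: 1.6166 + 0.6773i, -1.3949 + 1.0614i, -0.2217 - 1.7387i


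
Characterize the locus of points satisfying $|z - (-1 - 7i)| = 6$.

|z - z0| = r describes a circle centered at z0 with radius r
Here z0 = -1 - 7i and r = 6
Locus: Circle centered at (-1, -7) with radius 6


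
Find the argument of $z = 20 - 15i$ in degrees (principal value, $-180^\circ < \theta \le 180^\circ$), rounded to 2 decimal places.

θ = arctan(b/a) = arctan(-15/20) (quadrant-adjusted) = -36.87°


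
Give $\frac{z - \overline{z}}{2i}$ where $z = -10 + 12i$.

z - conjugate(z) = 2bi
(z - conjugate(z))/(2i) = 2bi/(2i) = b = 12


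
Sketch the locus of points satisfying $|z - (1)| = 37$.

|z - z0| = r describes a circle centered at z0 with radius r
Here z0 = 1 and r = 37
Locus: Circle centered at (1, 0) with radius 37


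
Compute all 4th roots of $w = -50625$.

|w| = 50625, arg(w) = 180°
Root modulus = 50625^(1/4) = 15
Root arguments: θ_k = (180° + 360°k)/4 for k = 0, 1, ..., 3
Roots: 15*sqrt(2)/2 + (15*sqrt(2)/2)i, -15*sqrt(2)/2 + (15*sqrt(2)/2)i, -15*sqrt(2)/2 - (15*sqrt(2)/2)i, 15*sqrt(2)/2 - (15*sqrt(2)/2)i


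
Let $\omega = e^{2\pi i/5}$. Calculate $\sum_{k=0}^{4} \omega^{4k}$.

Let ζ = ω^4 = e^(2πi·4/5). Since 5 ∤ 4, ζ ≠ 1.
Sum = Σ_{k=0}^{4} ζ^k = (ζ^5 - 1)/(ζ - 1) = (ω^{4·5} - 1)/(ζ - 1) = (1 - 1)/(ζ - 1) = 0


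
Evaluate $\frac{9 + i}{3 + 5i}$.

Multiply numerator and denominator by conjugate (3 - 5i):
= (9 + i)(3 - 5i) / (3^2 + 5^2)
= (32 - 42i) / 34
Divide through by 2: (16 - 21i) / 17
= 16/17 - (21/17)i


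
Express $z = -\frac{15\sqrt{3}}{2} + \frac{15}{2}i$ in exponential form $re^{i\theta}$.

r = |z| = sqrt((-15*sqrt(3)/2)^2 + (15/2)^2) = sqrt(675/4 + 225/4) = sqrt(225) = 15
θ = arctan(b/a) = arctan(7.5/-12.9904) (quadrant-adjusted) = 150° = 5π/6
z = 15e^(i*5π/6)


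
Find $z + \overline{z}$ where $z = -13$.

z + conjugate(z) = (a + bi) + (a - bi) = 2a
= 2 * (-13) = -26


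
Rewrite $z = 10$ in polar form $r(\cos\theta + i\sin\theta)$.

r = |z| = sqrt(a^2 + b^2) = sqrt((10)^2 + (0)^2) = sqrt(100 + 0) = sqrt(100) = 10
b = 0 and a > 0, so z lies on the positive real axis: θ = 0°
z = 10(cos 0° + i sin 0°)


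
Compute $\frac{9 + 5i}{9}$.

Divisor is real, so divide each part by 9:
= 1 + (5/9)i


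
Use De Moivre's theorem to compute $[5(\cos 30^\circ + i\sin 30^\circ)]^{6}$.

By De Moivre: z^n = r^n(cos(nθ) + i sin(nθ))
= 5^6(cos(6*30°) + i sin(6*30°))
= 15625(cos 180° + i sin 180°)
= -15625


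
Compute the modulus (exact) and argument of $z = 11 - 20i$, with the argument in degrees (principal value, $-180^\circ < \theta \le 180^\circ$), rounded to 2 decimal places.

|z| = sqrt(11^2 + (-20)^2) = sqrt(521)
arg(z) = arctan(b/a) = arctan(-20/11) (quadrant-adjusted) = -61.19°


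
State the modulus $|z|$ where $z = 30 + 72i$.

|z| = sqrt(a^2 + b^2) = sqrt(30^2 + 72^2) = sqrt(6084) = 78


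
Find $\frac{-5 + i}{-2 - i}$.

Multiply numerator and denominator by conjugate (-2 + i):
= (-5 + i)(-2 + i) / ((-2)^2 + (-1)^2)
= (9 - 7i) / 5
= 9/5 - (7/5)i


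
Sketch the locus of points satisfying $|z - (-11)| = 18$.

|z - z0| = r describes a circle centered at z0 with radius r
Here z0 = -11 and r = 18
Locus: Circle centered at (-11, 0) with radius 18


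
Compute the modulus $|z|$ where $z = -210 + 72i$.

|z| = sqrt(a^2 + b^2) = sqrt((-210)^2 + 72^2) = sqrt(49284) = 222


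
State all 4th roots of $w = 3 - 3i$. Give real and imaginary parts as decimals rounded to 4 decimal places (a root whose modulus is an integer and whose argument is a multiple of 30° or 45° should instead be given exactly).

|w| = sqrt(18) ≈ 4.242641, arg(w) = 315°
Root modulus = sqrt(18)^(1/4) ≈ 1.435189
Root arguments: θ_k = (315° + 360°k)/4 for k = 0, 1, ..., 3
Compute each root as (root modulus)(cos θ_k + i sin θ_k) using full-precision intermediates, then round to 4 decimal places.
Roots: 0.2800 + 1.4076i, -1.4076 + 0.2800i, -0.2800 - 1.4076i, 1.4076 - 0.2800i


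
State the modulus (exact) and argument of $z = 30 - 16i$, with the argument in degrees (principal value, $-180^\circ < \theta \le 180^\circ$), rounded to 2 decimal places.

|z| = sqrt(30^2 + (-16)^2) = 34
arg(z) = arctan(b/a) = arctan(-16/30) (quadrant-adjusted) = -28.07°


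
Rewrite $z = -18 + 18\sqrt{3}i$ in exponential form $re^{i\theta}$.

r = |z| = sqrt((-18)^2 + (18*sqrt(3))^2) = sqrt(324 + 972) = sqrt(1296) = 36
θ = arctan(b/a) = arctan(31.1769/-18) (quadrant-adjusted) = 120° = 2π/3
z = 36e^(i*2π/3)


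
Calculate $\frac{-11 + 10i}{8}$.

Divisor is real, so divide each part by 8:
= -11/8 + (5/4)i


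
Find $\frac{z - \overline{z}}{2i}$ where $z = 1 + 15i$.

z - conjugate(z) = 2bi
(z - conjugate(z))/(2i) = 2bi/(2i) = b = 15


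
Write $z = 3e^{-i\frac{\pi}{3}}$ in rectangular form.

a = r cos θ = 3 * 1/2 = 3/2
b = r sin θ = 3 * -sqrt(3)/2 = -3*sqrt(3)/2
z = 3/2 - (3*sqrt(3)/2)i


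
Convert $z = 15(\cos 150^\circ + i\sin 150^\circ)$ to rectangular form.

a = r cos θ = 15 * -sqrt(3)/2 = -15*sqrt(3)/2
b = r sin θ = 15 * 1/2 = 15/2
z = -15*sqrt(3)/2 + (15/2)i


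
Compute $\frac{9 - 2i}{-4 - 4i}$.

Multiply numerator and denominator by conjugate (-4 + 4i):
= (9 - 2i)(-4 + 4i) / ((-4)^2 + (-4)^2)
= (-28 + 44i) / 32
Divide through by 4: (-7 + 11i) / 8
= -7/8 + (11/8)i


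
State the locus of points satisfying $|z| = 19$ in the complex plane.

|z| = 19 means sqrt(x^2 + y^2) = 19
This is a circle of radius 19 centered at the origin


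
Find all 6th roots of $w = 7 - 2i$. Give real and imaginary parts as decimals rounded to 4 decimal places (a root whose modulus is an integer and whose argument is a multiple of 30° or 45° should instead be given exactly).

|w| = sqrt(53) ≈ 7.280110, arg(w) ≈ 344.054604°
Root modulus = sqrt(53)^(1/6) ≈ 1.392162
Root arguments: θ_k = (arg(w) + 360°k)/6 for k = 0, 1, ..., 5
Compute each root as (root modulus)(cos θ_k + i sin θ_k) using full-precision intermediates, then round to 4 decimal places.
Roots: 0.7512 + 1.1721i, -0.6394 + 1.2366i, -1.3907 + 0.0645i, -0.7512 - 1.1721i, 0.6394 - 1.2366i, 1.3907 - 0.0645i


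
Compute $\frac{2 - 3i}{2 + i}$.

Multiply numerator and denominator by conjugate (2 - i):
= (2 - 3i)(2 - i) / (2^2 + 1^2)
= (1 - 8i) / 5
= 1/5 - (8/5)i


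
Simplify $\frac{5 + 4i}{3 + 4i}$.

Multiply numerator and denominator by conjugate (3 - 4i):
= (5 + 4i)(3 - 4i) / (3^2 + 4^2)
= (31 - 8i) / 25
= 31/25 - (8/25)i


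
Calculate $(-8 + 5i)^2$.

(a + bi)^2 = a^2 - b^2 + 2abi
= (-8)^2 - 5^2 + 2*(-8)*5i
= 39 - 80i


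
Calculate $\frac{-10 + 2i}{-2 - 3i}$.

Multiply numerator and denominator by conjugate (-2 + 3i):
= (-10 + 2i)(-2 + 3i) / ((-2)^2 + (-3)^2)
= (14 - 34i) / 13
= 14/13 - (34/13)i


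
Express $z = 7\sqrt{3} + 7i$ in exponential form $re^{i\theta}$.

r = |z| = sqrt((7*sqrt(3))^2 + (7)^2) = sqrt(147 + 49) = sqrt(196) = 14
θ = arctan(b/a) = arctan(7/12.1244) (quadrant-adjusted) = 30° = π/6
z = 14e^(i*π/6)


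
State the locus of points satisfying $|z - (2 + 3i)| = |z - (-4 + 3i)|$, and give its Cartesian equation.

|z - z1| = |z - z2| means z is equidistant from z1 and z2,
i.e. the perpendicular bisector of the segment from (2, 3) to (-4, 3) (midpoint (-1, 3)).
With z = x + yi, square both sides:
(x - 2)^2 + (y - 3)^2 = (x - (-4))^2 + (y - 3)^2
The x^2 and y^2 terms cancel: -12x + 0y = 25 - 13 = 12
Simplify: x = -1
Locus: Perpendicular bisector of the segment from (2, 3) to (-4, 3): the line x = -1


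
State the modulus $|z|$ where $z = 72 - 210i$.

|z| = sqrt(a^2 + b^2) = sqrt(72^2 + (-210)^2) = sqrt(49284) = 222


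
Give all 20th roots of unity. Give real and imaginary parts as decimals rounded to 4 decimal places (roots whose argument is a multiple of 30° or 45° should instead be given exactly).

ω_k = e^(2πik/20) = cos(2πk/20) + i sin(2πk/20) for k = 0, 1, ..., 19
Roots: 1, 0.9511 + 0.3090i, 0.8090 + 0.5878i, 0.5878 + 0.8090i, 0.3090 + 0.9511i, i, -0.3090 + 0.9511i, -0.5878 + 0.8090i, -0.8090 + 0.5878i, -0.9511 + 0.3090i, -1, -0.9511 - 0.3090i, -0.8090 - 0.5878i, -0.5878 - 0.8090i, -0.3090 - 0.9511i, -i, 0.3090 - 0.9511i, 0.5878 - 0.8090i, 0.8090 - 0.5878i, 0.9511 - 0.3090i
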